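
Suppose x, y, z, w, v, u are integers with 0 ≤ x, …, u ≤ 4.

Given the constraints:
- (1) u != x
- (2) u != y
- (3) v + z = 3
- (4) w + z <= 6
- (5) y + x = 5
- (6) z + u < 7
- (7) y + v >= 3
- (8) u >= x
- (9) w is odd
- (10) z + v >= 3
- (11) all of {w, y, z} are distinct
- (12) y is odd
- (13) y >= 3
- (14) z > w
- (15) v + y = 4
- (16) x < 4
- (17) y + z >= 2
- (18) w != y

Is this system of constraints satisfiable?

Satisfiable

One satisfying assignment is x = 2, y = 3, z = 2, w = 1, v = 1, u = 4.
For the less obvious constraints — constraint 3: v + z = 3; constraint 4: w + z = 3 — and the others hold by inspection.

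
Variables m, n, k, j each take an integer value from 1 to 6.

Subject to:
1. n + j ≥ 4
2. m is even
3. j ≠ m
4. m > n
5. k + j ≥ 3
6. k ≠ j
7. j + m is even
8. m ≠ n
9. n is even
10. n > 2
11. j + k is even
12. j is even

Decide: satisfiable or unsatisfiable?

Try m = 6, n = 4, k = 4, j = 2.
Check constraint 1: n + j = 6; constraint 5: k + j = 6. The remaining constraints are straightforward to verify.

Satisfiable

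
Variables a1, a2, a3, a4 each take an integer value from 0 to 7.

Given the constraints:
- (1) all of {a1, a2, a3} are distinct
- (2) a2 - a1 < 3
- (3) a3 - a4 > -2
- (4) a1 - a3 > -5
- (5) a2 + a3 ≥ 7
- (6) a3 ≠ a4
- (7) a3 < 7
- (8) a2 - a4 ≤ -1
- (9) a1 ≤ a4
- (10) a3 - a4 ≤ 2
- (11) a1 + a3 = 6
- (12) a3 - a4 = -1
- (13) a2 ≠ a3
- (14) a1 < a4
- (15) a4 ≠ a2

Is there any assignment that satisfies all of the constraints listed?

Satisfiable

Take a1 = 1, a2 = 2, a3 = 5, a4 = 6. Then constraint 2: a2 - a1 = 1; constraint 3: a3 - a4 = -1; constraint 4: a1 - a3 = -4, and every other listed constraint is also met.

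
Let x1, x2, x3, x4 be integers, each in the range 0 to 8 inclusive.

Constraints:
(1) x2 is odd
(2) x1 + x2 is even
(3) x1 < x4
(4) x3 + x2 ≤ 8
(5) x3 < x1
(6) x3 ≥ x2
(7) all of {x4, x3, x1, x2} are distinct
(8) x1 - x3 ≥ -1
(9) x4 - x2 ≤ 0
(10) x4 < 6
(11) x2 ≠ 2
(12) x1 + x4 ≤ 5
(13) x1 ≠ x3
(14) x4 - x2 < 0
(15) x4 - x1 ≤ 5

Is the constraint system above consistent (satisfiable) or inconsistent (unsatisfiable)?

Constraints 3, 5, 6, and 9 give x1 < x4, x4 ≤ x2, x2 ≤ x3, x3 < x1. Chaining: x1 < x4 ≤ x2 ≤ x3 < x1, which forces x1 < x1 — impossible.

Unsatisfiable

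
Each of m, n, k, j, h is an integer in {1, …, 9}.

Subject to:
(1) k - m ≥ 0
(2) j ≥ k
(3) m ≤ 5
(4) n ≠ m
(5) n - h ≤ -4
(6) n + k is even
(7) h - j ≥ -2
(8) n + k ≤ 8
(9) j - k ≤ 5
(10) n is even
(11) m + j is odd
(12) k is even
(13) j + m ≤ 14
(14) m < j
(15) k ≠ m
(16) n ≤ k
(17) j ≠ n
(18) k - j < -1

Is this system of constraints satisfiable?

Satisfiable

One satisfying assignment is m = 4, n = 2, k = 6, j = 9, h = 7.
For the less obvious constraints — constraint 1: k - m = 2; constraint 5: n - h = -5; constraint 7: h - j = -2 — and the others hold by inspection.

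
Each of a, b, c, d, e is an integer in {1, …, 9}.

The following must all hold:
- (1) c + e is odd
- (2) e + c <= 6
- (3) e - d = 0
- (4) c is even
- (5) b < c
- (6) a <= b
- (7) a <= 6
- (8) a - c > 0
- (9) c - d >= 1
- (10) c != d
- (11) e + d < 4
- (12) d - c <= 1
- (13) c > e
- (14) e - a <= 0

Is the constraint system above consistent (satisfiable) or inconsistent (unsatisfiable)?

Constraints 5, 6, and 8 give b < c, c < a, a ≤ b. Chaining: b < c < a ≤ b, which forces b < b — impossible.

Unsatisfiable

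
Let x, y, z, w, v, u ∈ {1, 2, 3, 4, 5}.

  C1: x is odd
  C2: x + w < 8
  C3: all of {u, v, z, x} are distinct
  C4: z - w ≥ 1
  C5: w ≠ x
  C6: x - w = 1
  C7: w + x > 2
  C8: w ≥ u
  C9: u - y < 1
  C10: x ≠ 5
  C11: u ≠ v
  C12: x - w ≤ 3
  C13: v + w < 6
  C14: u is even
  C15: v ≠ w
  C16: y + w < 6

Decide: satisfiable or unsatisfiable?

Satisfiable

Setting (x, y, z, w, v, u) = (3, 3, 5, 2, 1, 2) satisfies everything: constraint 2: x + w = 5; constraint 4: z - w = 3, and the others follow.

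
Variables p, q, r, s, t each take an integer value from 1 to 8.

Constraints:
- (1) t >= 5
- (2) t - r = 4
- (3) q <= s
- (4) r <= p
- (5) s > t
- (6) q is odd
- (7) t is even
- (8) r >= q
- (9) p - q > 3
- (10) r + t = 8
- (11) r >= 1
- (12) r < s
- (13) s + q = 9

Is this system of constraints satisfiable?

One satisfying assignment is p = 5, q = 1, r = 2, s = 8, t = 6.
For the less obvious constraints — constraint 2: t - r = 4; constraint 9: p - q = 4 — and the others hold by inspection.

Satisfiable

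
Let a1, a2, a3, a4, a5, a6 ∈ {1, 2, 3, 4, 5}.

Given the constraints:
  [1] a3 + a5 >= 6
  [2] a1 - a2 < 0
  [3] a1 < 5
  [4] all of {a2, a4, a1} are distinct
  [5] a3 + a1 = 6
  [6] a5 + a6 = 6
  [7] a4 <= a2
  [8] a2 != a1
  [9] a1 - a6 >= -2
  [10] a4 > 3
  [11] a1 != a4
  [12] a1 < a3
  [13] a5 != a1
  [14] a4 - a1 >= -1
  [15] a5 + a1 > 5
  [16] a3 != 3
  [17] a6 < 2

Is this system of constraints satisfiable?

The assignment a1 = 2, a2 = 5, a3 = 4, a4 = 4, a5 = 5, a6 = 1 works:
  constraint 1 holds since a3 + a5 = 9.
  constraint 2 holds since a1 - a2 = -3.
The rest check out directly.

Satisfiable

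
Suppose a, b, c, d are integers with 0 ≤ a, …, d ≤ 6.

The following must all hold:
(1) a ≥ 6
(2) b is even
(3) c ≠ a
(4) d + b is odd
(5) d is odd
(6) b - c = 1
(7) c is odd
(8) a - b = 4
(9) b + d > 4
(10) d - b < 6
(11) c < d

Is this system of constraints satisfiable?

Satisfiable

Try a = 6, b = 2, c = 1, d = 5.
Check constraint 6: b - c = 1; constraint 8: a - b = 4; constraint 9: b + d = 7. The remaining constraints are straightforward to verify.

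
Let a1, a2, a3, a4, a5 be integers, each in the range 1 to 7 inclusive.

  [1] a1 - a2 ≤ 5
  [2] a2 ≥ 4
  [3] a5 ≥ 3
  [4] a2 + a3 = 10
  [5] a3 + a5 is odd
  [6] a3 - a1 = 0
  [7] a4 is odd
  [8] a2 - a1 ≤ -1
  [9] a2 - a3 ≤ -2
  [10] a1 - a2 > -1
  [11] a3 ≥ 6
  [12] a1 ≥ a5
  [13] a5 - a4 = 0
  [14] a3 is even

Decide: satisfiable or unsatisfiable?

Satisfiable

The assignment a1 = 6, a2 = 4, a3 = 6, a4 = 5, a5 = 5 works:
  constraint 1 holds since a1 - a2 = 2.
  constraint 4 holds since a2 + a3 = 10.
The rest check out directly.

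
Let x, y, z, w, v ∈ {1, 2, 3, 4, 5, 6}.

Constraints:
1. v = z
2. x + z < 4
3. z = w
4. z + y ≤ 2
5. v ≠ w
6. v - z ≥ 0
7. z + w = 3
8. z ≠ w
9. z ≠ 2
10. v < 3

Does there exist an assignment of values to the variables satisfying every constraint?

From constraints 1 and 3, v = z = w, so v = w. But constraint 5 says v ≠ w. Contradiction.

Unsatisfiable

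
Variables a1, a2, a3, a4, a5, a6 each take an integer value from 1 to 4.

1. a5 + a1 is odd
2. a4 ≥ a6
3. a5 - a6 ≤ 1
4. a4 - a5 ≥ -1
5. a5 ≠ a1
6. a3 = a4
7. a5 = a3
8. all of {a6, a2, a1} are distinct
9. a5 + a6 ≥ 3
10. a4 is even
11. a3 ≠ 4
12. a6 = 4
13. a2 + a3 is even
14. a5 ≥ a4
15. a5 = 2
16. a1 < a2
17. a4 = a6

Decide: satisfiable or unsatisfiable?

Constraint 15 fixes a5 = 2 and constraint 12 fixes a6 = 4. Constraints 6, 7, and 17 give a5 = a3 = a4 = a6, so a5 = a6. But 2 ≠ 4 — contradiction.

Unsatisfiable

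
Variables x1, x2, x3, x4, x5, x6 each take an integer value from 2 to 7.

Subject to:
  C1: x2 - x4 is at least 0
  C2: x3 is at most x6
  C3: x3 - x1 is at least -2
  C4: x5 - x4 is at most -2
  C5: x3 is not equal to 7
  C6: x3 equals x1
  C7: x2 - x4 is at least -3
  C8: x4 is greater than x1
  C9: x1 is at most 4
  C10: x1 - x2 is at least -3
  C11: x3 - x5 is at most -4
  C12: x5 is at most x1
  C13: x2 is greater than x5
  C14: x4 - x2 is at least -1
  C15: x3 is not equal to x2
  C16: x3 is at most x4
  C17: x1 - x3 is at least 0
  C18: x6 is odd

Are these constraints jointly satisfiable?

Unsatisfiable

Constraints 1, 3, 4, 10, and 11 give x1 − x2 ≥ -3, x2 − x4 ≥ 0, x4 − x5 ≥ 2, x5 − x3 ≥ 4, x3 − x1 ≥ -2.
Adding all 5 inequalities: the left sides telescope to 0, and the right sides sum to (-3) + 0 + 2 + 4 + (-2) = 1. So 0 ≥ 1, which is false.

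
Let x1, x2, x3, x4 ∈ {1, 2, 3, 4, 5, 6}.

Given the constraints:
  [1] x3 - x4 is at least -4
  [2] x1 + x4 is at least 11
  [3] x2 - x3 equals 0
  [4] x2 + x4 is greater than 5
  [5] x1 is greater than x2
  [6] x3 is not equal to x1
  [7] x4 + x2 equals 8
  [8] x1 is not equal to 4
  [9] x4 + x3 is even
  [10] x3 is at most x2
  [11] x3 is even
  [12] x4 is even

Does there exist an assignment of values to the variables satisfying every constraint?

Take x1 = 5, x2 = 2, x3 = 2, x4 = 6. Then constraint 1: x3 - x4 = -4; constraint 2: x1 + x4 = 11; constraint 3: x2 - x3 = 0, and every other listed constraint is also met.

Satisfiable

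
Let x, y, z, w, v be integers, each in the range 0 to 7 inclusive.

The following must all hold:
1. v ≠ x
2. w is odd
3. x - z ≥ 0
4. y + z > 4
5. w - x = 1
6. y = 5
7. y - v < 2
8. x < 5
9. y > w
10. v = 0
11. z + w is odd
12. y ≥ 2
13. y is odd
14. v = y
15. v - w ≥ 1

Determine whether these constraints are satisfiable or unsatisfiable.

Unsatisfiable

Constraint 10 fixes v = 0 and constraint 6 fixes y = 5, but constraint 14 requires v = y. Since 0 ≠ 5, contradiction.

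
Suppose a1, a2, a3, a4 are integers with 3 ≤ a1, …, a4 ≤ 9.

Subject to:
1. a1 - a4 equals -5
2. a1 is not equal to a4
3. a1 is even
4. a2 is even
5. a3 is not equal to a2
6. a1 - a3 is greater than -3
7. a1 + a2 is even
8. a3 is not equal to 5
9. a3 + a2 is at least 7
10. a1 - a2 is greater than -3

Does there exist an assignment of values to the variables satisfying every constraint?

Try a1 = 4, a2 = 6, a3 = 4, a4 = 9.
Check constraint 1: a1 - a4 = -5; constraint 6: a1 - a3 = 0. The remaining constraints are straightforward to verify.

Satisfiable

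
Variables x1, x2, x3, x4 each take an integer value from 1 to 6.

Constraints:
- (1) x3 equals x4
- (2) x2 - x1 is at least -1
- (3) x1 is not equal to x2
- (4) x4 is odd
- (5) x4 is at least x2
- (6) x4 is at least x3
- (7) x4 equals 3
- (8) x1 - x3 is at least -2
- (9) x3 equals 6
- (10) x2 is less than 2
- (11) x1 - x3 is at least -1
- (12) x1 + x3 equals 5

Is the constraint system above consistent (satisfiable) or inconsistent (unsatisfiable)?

Unsatisfiable

Constraint 9 fixes x3 = 6 and constraint 7 fixes x4 = 3, but constraint 1 requires x3 = x4. Since 6 ≠ 3, contradiction.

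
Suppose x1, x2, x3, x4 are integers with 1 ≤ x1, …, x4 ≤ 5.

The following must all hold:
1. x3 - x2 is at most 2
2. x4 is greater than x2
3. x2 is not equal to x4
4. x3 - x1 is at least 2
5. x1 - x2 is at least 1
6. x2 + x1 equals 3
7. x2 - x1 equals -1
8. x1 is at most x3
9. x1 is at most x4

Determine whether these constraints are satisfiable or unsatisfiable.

Unsatisfiable

Constraints 1, 4, and 5 give x3 − x1 ≥ 2, x1 − x2 ≥ 1, x2 − x3 ≥ -2.
Adding all 3 inequalities: the left sides telescope to 0, and the right sides sum to 2 + 1 + (-2) = 1. So 0 ≥ 1, which is false.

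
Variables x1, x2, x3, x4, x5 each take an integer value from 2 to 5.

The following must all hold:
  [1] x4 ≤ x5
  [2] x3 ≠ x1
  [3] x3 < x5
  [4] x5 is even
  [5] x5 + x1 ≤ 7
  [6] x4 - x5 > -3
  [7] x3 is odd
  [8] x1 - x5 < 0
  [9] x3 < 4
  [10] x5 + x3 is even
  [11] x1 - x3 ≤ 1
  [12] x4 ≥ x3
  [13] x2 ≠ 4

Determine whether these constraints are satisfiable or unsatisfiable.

Unsatisfiable

Constraint 4 makes x5 even and constraint 7 makes x3 odd, so x5 + x3 must be odd. Constraint 10 says x5 + x3 is even — contradiction.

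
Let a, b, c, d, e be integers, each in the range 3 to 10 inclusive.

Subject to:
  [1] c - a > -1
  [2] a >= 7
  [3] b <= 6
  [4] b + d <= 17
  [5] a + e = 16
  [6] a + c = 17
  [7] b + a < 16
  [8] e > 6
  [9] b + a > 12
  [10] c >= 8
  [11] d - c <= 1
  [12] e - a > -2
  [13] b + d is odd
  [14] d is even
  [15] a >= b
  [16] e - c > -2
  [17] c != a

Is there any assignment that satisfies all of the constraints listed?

Satisfiable

Setting (a, b, c, d, e) = (8, 5, 9, 10, 8) satisfies everything: constraint 1: c - a = 1; constraint 4: b + d = 15, and the others follow.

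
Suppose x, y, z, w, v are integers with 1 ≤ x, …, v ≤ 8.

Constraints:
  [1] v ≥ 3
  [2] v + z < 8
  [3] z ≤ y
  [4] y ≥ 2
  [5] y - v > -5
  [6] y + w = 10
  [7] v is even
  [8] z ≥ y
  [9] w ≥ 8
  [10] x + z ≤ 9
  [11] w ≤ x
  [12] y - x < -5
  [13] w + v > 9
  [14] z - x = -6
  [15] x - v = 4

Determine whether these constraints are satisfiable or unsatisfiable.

From constraints 9 and 11: x ≥ w ≥ 8. From constraints 4 and 8: z ≥ y ≥ 2. Hence x + z ≥ 10. But constraint 10 requires x + z ≤ 9, and 9 < 10. Contradiction.

Unsatisfiable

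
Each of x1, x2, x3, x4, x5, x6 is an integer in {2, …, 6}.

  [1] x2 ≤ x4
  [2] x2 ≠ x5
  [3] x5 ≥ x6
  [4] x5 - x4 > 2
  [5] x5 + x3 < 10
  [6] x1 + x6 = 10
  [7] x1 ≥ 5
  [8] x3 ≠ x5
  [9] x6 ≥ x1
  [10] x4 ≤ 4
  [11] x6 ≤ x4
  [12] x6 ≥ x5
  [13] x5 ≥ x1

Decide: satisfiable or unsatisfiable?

From constraints 7 and 9: x6 ≥ x1 and x1 ≥ 5, so x6 ≥ 5. From constraints 10 and 11: x6 ≤ x4 and x4 ≤ 4, so x6 ≤ 4. But 4 < 5, so no value of x6 works.

Unsatisfiable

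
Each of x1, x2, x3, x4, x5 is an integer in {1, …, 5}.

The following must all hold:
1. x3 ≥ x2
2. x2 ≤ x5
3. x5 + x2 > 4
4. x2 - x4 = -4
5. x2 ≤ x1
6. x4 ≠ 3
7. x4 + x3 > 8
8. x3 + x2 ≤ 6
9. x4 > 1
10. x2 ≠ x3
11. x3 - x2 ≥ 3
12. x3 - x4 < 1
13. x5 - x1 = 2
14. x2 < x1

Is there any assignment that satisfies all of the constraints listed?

One satisfying assignment is x1 = 2, x2 = 1, x3 = 4, x4 = 5, x5 = 4.
For the less obvious constraints — constraint 3: x5 + x2 = 5; constraint 4: x2 - x4 = -4; constraint 7: x4 + x3 = 9 — and the others hold by inspection.

Satisfiable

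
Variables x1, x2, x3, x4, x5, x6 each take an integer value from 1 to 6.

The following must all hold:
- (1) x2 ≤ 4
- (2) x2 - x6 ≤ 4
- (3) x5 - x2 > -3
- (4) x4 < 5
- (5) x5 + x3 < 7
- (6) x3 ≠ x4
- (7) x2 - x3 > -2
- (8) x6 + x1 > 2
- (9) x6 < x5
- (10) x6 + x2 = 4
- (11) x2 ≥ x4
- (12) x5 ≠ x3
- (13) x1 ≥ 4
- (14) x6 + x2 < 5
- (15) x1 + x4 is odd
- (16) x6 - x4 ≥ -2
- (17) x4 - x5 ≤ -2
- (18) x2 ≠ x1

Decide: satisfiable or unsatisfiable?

Take x1 = 4, x2 = 3, x3 = 2, x4 = 1, x5 = 3, x6 = 1. Then constraint 2: x2 - x6 = 2; constraint 3: x5 - x2 = 0, and every other listed constraint is also met.

Satisfiable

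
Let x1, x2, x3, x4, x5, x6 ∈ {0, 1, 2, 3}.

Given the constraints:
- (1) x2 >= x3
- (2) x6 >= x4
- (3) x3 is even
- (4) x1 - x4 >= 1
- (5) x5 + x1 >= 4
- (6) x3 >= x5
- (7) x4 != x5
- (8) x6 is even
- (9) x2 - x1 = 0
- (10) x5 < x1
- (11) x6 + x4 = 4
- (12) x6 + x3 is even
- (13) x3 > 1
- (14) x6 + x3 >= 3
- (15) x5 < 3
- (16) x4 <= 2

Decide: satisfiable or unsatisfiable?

Satisfiable

One satisfying assignment is x1 = 3, x2 = 3, x3 = 2, x4 = 2, x5 = 1, x6 = 2.
For the less obvious constraints — constraint 4: x1 - x4 = 1; constraint 5: x5 + x1 = 4 — and the others hold by inspection.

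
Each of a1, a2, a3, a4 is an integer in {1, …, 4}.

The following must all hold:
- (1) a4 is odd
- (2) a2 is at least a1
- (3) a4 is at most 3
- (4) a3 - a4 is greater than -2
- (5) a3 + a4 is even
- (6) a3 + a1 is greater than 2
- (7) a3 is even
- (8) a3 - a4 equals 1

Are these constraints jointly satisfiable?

Unsatisfiable

Constraint 7 makes a3 even and constraint 1 makes a4 odd, so a3 + a4 must be odd. Constraint 5 says a3 + a4 is even — contradiction.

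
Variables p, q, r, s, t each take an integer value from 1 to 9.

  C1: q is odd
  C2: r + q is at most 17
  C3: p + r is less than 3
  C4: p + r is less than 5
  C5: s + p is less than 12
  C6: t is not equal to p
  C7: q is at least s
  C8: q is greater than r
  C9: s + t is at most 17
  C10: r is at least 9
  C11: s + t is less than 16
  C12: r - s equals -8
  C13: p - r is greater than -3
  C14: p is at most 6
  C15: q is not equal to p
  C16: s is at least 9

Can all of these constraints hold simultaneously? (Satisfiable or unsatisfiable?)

From constraint 10: r ≥ 9. From constraints 7 and 16: q ≥ s ≥ 9. Hence r + q ≥ 18. But constraint 2 requires r + q ≤ 17, and 17 < 18. Contradiction.

Unsatisfiable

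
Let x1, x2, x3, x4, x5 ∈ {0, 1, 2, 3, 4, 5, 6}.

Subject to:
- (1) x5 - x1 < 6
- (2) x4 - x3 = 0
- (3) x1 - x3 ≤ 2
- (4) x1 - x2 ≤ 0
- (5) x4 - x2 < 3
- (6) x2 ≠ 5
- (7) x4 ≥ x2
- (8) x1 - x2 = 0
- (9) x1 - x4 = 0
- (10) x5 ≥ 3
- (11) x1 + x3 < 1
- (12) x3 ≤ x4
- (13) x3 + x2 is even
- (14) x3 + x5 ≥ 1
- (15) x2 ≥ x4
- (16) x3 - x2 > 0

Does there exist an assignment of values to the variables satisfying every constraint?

Unsatisfiable

Constraints 12, 15, and 16 give x3 ≤ x4, x4 ≤ x2, x2 < x3. Chaining: x3 ≤ x4 ≤ x2 < x3, which forces x3 < x3 — impossible.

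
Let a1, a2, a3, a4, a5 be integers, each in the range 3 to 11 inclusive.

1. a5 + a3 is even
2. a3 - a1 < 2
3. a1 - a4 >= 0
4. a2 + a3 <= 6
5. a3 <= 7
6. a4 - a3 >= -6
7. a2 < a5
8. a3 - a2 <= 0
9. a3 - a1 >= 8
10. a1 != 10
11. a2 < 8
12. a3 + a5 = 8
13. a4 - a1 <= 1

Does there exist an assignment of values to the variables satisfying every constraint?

Unsatisfiable

Constraints 3, 6, and 9 give a1 − a4 ≥ 0, a4 − a3 ≥ -6, a3 − a1 ≥ 8.
Adding all 3 inequalities: the left sides telescope to 0, and the right sides sum to 0 + (-6) + 8 = 2. So 0 ≥ 2, which is false.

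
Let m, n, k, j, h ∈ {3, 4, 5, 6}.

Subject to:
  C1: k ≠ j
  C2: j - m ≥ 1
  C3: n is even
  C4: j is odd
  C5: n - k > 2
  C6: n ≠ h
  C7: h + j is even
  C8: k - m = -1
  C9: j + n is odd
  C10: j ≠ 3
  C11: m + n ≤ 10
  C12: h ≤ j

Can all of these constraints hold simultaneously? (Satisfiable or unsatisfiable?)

Setting (m, n, k, j, h) = (4, 6, 3, 5, 3) satisfies everything: constraint 2: j - m = 1; constraint 5: n - k = 3, and the others follow.

Satisfiable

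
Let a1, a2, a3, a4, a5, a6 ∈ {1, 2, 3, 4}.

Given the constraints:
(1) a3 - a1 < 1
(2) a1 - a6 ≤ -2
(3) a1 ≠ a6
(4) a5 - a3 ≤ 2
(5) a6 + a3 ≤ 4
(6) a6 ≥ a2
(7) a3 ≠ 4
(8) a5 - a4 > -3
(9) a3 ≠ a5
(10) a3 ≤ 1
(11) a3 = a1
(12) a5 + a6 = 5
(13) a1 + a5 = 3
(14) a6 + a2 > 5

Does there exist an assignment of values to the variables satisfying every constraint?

Satisfiable

Try a1 = 1, a2 = 3, a3 = 1, a4 = 2, a5 = 2, a6 = 3.
Check constraint 1: a3 - a1 = 0; constraint 2: a1 - a6 = -2. The remaining constraints are straightforward to verify.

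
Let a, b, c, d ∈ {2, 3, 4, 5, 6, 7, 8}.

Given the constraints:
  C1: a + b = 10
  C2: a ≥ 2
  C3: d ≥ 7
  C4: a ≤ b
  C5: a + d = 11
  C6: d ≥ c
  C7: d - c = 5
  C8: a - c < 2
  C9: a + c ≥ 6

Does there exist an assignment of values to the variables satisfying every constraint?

Setting (a, b, c, d) = (3, 7, 3, 8) satisfies everything: constraint 1: a + b = 10; constraint 5: a + d = 11; constraint 7: d - c = 5, and the others follow.

Satisfiable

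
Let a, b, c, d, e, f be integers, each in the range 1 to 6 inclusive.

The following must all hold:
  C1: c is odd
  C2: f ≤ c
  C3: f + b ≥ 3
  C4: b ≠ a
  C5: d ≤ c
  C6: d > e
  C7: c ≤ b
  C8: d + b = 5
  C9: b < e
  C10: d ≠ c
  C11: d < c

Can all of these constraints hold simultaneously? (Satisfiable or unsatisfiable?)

Constraints 6, 7, 9, and 11 give e < d, d < c, c ≤ b, b < e. Chaining: e < d < c ≤ b < e, which forces e < e — impossible.

Unsatisfiable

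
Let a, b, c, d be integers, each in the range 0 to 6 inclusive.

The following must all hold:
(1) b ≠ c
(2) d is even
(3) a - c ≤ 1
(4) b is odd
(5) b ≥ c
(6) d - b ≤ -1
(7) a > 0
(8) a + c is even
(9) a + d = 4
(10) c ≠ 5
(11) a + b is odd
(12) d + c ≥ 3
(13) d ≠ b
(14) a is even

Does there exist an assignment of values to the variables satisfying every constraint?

Setting (a, b, c, d) = (2, 3, 2, 2) satisfies everything: constraint 3: a - c = 0; constraint 6: d - b = -1; constraint 9: a + d = 4, and the others follow.

Satisfiable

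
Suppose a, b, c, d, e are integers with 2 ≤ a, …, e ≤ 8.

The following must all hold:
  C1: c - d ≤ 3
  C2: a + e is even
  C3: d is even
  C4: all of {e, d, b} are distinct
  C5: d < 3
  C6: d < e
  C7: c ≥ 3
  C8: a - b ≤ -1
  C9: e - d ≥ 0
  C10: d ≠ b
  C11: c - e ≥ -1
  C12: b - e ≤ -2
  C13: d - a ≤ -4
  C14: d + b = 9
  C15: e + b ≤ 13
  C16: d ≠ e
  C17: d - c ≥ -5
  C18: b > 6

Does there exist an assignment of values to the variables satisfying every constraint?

Constraints 8, 11, 12, 13, and 17 give d − c ≥ -5, c − e ≥ -1, e − b ≥ 2, b − a ≥ 1, a − d ≥ 4.
Adding all 5 inequalities: the left sides telescope to 0, and the right sides sum to (-5) + (-1) + 2 + 1 + 4 = 1. So 0 ≥ 1, which is false.

Unsatisfiable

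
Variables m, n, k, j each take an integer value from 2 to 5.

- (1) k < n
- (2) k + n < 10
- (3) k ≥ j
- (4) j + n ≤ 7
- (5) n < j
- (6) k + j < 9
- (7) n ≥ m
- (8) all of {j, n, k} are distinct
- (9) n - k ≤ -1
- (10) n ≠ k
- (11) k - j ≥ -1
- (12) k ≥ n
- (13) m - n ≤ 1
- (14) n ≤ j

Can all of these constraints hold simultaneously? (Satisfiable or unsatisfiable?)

Constraints 1, 3, and 14 give j ≤ k, k < n, n ≤ j. Chaining: j ≤ k < n ≤ j, which forces j < j — impossible.

Unsatisfiable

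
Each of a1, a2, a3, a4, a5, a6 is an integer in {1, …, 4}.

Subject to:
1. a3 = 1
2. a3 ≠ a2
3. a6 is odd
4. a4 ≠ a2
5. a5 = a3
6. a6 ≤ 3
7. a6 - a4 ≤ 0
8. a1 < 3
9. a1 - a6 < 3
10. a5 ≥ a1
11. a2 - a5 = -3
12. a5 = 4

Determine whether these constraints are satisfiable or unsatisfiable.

Unsatisfiable

Constraint 12 fixes a5 = 4 and constraint 1 fixes a3 = 1, but constraint 5 requires a5 = a3. Since 4 ≠ 1, contradiction.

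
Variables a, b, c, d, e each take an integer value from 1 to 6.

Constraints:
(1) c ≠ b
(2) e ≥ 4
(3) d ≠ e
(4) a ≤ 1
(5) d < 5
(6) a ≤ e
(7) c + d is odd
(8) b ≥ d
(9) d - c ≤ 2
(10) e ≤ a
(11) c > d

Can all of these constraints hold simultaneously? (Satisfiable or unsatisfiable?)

From constraints 2 and 10: a ≥ e and e ≥ 4, so a ≥ 4. From constraint 4: a ≤ 1. But 1 < 4, so no value of a works.

Unsatisfiable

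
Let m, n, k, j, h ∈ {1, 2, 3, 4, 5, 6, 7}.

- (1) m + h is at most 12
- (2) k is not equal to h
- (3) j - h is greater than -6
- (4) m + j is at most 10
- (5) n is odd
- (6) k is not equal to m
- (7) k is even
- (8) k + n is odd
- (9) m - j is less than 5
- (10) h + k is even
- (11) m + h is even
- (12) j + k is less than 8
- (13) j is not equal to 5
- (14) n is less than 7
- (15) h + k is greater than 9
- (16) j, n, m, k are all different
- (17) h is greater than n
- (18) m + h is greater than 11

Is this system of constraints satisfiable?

Satisfiable

The assignment m = 6, n = 1, k = 4, j = 2, h = 6 works:
  constraint 1 holds since m + h = 12.
  constraint 3 holds since j - h = -4.
The rest check out directly.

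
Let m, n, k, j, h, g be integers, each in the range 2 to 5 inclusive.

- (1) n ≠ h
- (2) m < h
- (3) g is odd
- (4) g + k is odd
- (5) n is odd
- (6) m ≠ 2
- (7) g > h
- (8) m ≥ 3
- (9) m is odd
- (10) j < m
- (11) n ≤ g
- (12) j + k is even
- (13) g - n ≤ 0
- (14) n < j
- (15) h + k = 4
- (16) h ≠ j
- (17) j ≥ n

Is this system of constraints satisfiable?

Unsatisfiable

Constraints 2, 7, 10, 13, and 14 give m < h, h < g, g ≤ n, n < j, j < m. Chaining: m < h < g ≤ n < j < m, which forces m < m — impossible.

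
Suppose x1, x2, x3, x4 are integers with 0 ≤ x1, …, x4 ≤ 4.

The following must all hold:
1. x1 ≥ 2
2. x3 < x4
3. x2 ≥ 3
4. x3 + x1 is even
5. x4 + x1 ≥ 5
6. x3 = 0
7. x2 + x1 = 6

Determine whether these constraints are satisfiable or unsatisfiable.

Satisfiable

The assignment x1 = 2, x2 = 4, x3 = 0, x4 = 4 works:
  constraint 4 holds since x3 + x1 = 2 is even.
  constraint 5 holds since x4 + x1 = 6.
  constraint 7 holds since x2 + x1 = 6.
The rest check out directly.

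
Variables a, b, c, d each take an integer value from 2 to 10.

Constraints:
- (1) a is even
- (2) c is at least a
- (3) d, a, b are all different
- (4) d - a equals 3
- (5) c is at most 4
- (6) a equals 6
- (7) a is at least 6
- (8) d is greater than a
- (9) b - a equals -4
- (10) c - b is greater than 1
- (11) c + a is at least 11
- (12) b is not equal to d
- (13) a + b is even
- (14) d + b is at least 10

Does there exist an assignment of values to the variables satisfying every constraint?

Unsatisfiable

From constraint 7: a ≥ 6. From constraints 2 and 5: a ≤ c and c ≤ 4, so a ≤ 4. But 4 < 6, so no value of a works.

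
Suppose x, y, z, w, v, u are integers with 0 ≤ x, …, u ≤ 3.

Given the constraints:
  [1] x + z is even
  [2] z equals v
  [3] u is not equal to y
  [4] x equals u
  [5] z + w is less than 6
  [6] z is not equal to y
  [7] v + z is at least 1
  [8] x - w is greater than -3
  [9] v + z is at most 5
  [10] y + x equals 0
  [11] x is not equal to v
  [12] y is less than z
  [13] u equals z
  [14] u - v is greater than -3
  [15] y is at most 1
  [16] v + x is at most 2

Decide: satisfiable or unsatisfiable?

From constraints 2, 4, and 13, x = u = z = v, so x = v. But constraint 11 says x ≠ v. Contradiction.

Unsatisfiable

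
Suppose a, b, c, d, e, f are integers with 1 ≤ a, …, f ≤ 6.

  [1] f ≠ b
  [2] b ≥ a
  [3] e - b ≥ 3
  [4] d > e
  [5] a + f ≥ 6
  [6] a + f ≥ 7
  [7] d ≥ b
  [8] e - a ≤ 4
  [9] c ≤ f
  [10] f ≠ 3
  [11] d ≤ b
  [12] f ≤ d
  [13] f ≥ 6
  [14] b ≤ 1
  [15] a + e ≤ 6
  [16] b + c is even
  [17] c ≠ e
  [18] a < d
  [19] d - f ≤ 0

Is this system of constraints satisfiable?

From constraints 12 and 13: d ≥ f and f ≥ 6, so d ≥ 6. From constraints 11 and 14: d ≤ b and b ≤ 1, so d ≤ 1. But 1 < 6, so no value of d works.

Unsatisfiable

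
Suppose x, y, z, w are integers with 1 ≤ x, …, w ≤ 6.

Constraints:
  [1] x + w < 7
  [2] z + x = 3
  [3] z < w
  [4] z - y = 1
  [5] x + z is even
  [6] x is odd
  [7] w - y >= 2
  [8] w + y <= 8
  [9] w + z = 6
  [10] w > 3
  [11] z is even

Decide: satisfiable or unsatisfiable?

Constraint 6 makes x odd and constraint 11 makes z even, so x + z must be odd. Constraint 5 says x + z is even — contradiction.

Unsatisfiable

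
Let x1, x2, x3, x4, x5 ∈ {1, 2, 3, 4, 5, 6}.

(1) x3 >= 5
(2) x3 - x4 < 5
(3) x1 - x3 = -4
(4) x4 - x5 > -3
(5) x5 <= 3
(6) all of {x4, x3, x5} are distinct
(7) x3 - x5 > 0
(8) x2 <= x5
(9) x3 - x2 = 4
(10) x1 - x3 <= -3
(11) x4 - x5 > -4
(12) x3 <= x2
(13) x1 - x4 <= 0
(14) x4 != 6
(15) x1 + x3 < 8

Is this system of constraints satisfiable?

Unsatisfiable

From constraints 1 and 12: x2 ≥ x3 and x3 ≥ 5, so x2 ≥ 5. From constraints 5 and 8: x2 ≤ x5 and x5 ≤ 3, so x2 ≤ 3. But 3 < 5, so no value of x2 works.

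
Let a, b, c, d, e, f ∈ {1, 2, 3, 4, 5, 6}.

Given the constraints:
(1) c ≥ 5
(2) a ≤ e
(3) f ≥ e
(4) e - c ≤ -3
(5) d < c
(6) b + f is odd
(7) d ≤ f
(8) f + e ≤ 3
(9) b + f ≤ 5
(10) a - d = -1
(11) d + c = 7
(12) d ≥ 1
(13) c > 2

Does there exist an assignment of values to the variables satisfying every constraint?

Satisfiable

Setting (a, b, c, d, e, f) = (1, 3, 5, 2, 1, 2) satisfies everything: constraint 4: e - c = -4; constraint 8: f + e = 3, and the others follow.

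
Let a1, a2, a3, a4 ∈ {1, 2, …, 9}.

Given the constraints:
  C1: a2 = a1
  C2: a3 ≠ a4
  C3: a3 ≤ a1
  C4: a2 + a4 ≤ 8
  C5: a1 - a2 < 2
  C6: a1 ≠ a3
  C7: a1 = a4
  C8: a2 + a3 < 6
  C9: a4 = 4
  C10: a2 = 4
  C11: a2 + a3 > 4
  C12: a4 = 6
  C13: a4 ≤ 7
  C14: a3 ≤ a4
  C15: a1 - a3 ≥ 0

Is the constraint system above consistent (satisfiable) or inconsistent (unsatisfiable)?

Constraint 10 fixes a2 = 4 and constraint 12 fixes a4 = 6. Constraints 1 and 7 give a2 = a1 = a4, so a2 = a4. But 4 ≠ 6 — contradiction.

Unsatisfiable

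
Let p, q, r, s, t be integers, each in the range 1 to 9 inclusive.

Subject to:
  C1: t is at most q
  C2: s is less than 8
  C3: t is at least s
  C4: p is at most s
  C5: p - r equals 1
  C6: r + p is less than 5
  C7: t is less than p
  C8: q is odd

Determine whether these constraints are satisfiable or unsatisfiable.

Constraints 3, 4, and 7 give p ≤ s, s ≤ t, t < p. Chaining: p ≤ s ≤ t < p, which forces p < p — impossible.

Unsatisfiable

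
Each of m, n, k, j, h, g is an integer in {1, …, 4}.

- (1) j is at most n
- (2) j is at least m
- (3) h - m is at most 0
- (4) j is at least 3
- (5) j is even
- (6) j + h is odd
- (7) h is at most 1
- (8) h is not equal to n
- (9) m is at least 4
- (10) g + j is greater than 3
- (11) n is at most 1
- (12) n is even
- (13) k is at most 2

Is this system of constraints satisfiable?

Unsatisfiable

From constraints 2 and 9: j ≥ m and m ≥ 4, so j ≥ 4. From constraints 1 and 11: j ≤ n and n ≤ 1, so j ≤ 1. But 1 < 4, so no value of j works.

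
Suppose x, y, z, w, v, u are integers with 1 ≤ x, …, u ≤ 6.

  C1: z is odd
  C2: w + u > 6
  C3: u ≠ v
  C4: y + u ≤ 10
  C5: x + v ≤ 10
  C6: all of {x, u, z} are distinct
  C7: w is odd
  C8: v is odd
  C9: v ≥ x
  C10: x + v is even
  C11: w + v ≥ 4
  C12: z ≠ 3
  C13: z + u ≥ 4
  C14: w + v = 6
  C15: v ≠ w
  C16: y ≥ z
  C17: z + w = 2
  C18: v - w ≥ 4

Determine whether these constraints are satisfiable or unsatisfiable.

Take x = 3, y = 2, z = 1, w = 1, v = 5, u = 6. Then constraint 2: w + u = 7; constraint 4: y + u = 8, and every other listed constraint is also met.

Satisfiable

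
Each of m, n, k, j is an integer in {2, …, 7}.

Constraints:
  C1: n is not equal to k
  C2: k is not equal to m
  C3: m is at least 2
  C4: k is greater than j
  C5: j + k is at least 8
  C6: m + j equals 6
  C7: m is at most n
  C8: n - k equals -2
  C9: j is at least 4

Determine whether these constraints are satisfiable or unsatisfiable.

Satisfiable

Take m = 2, n = 3, k = 5, j = 4. Then constraint 5: j + k = 9; constraint 6: m + j = 6, and every other listed constraint is also met.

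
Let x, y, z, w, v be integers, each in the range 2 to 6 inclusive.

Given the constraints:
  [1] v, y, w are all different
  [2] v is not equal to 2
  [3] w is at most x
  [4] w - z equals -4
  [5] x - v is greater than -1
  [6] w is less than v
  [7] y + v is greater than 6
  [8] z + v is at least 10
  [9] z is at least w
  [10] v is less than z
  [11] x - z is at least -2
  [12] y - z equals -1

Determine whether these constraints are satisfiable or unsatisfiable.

Satisfiable

The assignment x = 4, y = 5, z = 6, w = 2, v = 4 works:
  constraint 4 holds since w - z = -4.
  constraint 5 holds since x - v = 0.
  constraint 7 holds since y + v = 9.
The rest check out directly.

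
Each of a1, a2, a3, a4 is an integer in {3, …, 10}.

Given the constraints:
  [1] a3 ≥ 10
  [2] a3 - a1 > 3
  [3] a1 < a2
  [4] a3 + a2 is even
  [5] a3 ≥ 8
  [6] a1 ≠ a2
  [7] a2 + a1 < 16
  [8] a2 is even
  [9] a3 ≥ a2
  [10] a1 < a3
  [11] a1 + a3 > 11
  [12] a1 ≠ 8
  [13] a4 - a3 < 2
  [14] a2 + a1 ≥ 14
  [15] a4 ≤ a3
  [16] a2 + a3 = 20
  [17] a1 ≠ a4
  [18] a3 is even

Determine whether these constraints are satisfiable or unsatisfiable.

Satisfiable

Try a1 = 4, a2 = 10, a3 = 10, a4 = 10.
Check constraint 2: a3 - a1 = 6; constraint 7: a2 + a1 = 14; constraint 11: a1 + a3 = 14. The remaining constraints are straightforward to verify.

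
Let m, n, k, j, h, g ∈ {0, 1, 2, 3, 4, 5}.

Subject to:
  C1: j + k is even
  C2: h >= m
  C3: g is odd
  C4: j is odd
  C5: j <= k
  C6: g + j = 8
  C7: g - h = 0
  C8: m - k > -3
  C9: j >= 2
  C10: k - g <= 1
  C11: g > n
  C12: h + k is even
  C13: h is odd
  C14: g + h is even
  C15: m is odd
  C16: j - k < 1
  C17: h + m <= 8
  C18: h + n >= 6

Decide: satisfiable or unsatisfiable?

The assignment m = 3, n = 1, k = 5, j = 3, h = 5, g = 5 works:
  constraint 6 holds since g + j = 8.
  constraint 7 holds since g - h = 0.
The rest check out directly.

Satisfiable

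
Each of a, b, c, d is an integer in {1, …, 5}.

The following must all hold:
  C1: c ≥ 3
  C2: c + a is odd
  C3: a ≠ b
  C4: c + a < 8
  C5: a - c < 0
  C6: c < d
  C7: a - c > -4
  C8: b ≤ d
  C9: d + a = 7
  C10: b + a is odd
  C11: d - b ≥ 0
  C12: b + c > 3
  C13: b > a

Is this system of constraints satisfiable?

Satisfiable

Setting (a, b, c, d) = (2, 3, 3, 5) satisfies everything: constraint 4: c + a = 5; constraint 5: a - c = -1, and the others follow.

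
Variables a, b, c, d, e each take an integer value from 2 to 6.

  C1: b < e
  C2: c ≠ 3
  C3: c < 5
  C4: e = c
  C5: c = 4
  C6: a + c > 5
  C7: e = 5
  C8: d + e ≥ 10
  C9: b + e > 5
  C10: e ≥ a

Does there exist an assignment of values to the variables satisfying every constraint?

Unsatisfiable

Constraint 7 fixes e = 5 and constraint 5 fixes c = 4, but constraint 4 requires e = c. Since 5 ≠ 4, contradiction.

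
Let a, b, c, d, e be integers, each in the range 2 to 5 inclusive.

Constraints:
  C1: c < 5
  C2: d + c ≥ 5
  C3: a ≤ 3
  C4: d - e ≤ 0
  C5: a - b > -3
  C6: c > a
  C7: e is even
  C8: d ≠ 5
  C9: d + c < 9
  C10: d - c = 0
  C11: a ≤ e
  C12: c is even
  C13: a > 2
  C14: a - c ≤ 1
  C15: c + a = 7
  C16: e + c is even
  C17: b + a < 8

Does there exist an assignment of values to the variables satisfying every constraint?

Satisfiable

Setting (a, b, c, d, e) = (3, 3, 4, 4, 4) satisfies everything: constraint 2: d + c = 8; constraint 4: d - e = 0, and the others follow.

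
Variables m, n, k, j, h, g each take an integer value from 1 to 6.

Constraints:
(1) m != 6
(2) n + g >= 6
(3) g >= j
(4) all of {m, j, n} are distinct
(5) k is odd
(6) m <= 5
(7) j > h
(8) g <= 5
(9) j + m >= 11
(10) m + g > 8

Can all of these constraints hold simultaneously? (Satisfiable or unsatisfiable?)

From constraints 3 and 8: j ≤ g ≤ 5. From constraint 6: m ≤ 5. Hence j + m ≤ 10. But constraint 9 requires j + m ≥ 11, and 11 > 10. Contradiction.

Unsatisfiable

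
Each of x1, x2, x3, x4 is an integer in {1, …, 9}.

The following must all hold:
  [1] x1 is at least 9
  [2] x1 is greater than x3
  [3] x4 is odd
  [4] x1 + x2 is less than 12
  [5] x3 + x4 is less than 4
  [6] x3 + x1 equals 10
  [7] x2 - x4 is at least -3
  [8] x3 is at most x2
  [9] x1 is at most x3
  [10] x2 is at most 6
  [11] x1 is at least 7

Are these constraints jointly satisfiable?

Unsatisfiable

From constraints 1 and 9: x3 ≥ x1 and x1 ≥ 9, so x3 ≥ 9. From constraints 8 and 10: x3 ≤ x2 and x2 ≤ 6, so x3 ≤ 6. But 6 < 9, so no value of x3 works.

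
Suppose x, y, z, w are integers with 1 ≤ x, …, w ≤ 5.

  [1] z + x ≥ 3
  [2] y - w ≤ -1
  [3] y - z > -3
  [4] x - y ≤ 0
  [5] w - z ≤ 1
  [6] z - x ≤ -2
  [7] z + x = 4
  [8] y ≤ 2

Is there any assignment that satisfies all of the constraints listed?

Constraints 2, 4, 5, and 6 give w − y ≥ 1, y − x ≥ 0, x − z ≥ 2, z − w ≥ -1.
Adding all 4 inequalities: the left sides telescope to 0, and the right sides sum to 1 + 0 + 2 + (-1) = 2. So 0 ≥ 2, which is false.

Unsatisfiable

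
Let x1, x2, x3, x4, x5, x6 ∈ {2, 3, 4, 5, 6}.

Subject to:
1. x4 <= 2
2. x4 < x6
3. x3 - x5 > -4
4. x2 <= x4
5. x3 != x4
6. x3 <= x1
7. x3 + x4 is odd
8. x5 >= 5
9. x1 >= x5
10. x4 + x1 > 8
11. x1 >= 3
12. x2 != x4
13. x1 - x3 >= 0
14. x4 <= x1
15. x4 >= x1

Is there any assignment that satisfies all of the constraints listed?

Unsatisfiable

From constraints 8 and 9: x1 ≥ x5 and x5 ≥ 5, so x1 ≥ 5. From constraints 1 and 15: x1 ≤ x4 and x4 ≤ 2, so x1 ≤ 2. But 2 < 5, so no value of x1 works.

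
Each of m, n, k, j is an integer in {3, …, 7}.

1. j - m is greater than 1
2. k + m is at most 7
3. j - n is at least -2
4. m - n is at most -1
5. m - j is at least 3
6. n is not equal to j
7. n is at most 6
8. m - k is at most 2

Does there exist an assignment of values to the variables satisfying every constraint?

Unsatisfiable

Constraints 3, 4, and 5 give j − n ≥ -2, n − m ≥ 1, m − j ≥ 3.
Adding all 3 inequalities: the left sides telescope to 0, and the right sides sum to (-2) + 1 + 3 = 2. So 0 ≥ 2, which is false.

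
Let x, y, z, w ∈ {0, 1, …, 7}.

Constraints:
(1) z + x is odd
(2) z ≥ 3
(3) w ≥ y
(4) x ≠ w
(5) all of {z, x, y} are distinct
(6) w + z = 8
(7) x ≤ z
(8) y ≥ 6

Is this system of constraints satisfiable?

Unsatisfiable

From constraints 3 and 8: w ≥ y ≥ 6. From constraint 2: z ≥ 3. Hence w + z ≥ 9. But constraint 6 requires w + z = 8, and 8 < 9. Contradiction.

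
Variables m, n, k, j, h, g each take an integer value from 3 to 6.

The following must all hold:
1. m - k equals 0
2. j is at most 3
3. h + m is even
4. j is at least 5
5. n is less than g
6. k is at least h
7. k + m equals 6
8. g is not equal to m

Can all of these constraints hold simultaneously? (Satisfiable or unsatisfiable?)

Unsatisfiable

From constraint 4: j ≥ 5. From constraint 2: j ≤ 3. But 3 < 5, so no value of j works.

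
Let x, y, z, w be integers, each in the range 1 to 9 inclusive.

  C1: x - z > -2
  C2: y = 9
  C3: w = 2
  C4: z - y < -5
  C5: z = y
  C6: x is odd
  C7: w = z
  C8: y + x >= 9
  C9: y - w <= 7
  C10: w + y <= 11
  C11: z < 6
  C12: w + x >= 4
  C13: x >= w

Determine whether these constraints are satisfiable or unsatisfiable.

Constraint 3 fixes w = 2 and constraint 2 fixes y = 9. Constraints 5 and 7 give w = z = y, so w = y. But 2 ≠ 9 — contradiction.

Unsatisfiable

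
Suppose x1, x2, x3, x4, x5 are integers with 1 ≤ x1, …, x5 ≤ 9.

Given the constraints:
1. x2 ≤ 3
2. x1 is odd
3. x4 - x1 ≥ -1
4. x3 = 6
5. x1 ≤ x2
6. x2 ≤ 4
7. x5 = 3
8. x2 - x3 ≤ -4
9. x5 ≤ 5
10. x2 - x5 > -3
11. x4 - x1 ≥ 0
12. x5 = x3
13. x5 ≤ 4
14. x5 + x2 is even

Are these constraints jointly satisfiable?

Constraint 7 fixes x5 = 3 and constraint 4 fixes x3 = 6, but constraint 12 requires x5 = x3. Since 3 ≠ 6, contradiction.

Unsatisfiable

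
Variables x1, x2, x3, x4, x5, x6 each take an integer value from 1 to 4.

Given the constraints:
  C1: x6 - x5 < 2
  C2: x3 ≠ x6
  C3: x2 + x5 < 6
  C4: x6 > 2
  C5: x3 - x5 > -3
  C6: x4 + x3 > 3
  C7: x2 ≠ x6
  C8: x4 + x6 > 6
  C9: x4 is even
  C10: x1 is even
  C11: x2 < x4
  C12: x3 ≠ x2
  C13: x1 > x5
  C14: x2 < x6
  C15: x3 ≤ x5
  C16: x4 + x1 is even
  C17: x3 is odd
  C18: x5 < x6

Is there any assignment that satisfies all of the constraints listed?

Satisfiable

The assignment x1 = 4, x2 = 2, x3 = 1, x4 = 4, x5 = 2, x6 = 3 works:
  constraint 1 holds since x6 - x5 = 1.
  constraint 3 holds since x2 + x5 = 4.
  constraint 5 holds since x3 - x5 = -1.
The rest check out directly.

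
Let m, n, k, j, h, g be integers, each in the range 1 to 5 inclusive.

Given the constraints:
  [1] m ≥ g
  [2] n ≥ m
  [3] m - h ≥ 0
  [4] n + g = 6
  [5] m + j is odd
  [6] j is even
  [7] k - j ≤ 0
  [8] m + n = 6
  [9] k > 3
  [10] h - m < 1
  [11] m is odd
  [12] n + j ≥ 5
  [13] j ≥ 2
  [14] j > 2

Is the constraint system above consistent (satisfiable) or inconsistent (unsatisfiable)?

One satisfying assignment is m = 3, n = 3, k = 4, j = 4, h = 1, g = 3.
For the less obvious constraints — constraint 3: m - h = 2; constraint 4: n + g = 6; constraint 7: k - j = 0 — and the others hold by inspection.

Satisfiable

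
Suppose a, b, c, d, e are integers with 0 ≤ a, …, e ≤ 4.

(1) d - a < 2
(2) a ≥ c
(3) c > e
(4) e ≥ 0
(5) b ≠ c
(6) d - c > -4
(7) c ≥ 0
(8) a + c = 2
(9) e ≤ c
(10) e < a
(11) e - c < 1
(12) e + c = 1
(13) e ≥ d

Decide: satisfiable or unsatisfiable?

Satisfiable

One satisfying assignment is a = 1, b = 2, c = 1, d = 0, e = 0.
For the less obvious constraints — constraint 1: d - a = -1; constraint 6: d - c = -1 — and the others hold by inspection.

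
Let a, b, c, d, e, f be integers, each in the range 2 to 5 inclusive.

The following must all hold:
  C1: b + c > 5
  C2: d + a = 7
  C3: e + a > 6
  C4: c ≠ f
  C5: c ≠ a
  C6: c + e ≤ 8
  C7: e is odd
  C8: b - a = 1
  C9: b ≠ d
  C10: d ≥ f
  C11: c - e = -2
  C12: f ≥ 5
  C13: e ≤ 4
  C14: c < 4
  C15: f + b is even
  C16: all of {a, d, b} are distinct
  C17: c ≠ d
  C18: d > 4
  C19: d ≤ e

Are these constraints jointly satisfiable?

From constraints 10 and 12: d ≥ f and f ≥ 5, so d ≥ 5. From constraints 13 and 19: d ≤ e and e ≤ 4, so d ≤ 4. But 4 < 5, so no value of d works.

Unsatisfiable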